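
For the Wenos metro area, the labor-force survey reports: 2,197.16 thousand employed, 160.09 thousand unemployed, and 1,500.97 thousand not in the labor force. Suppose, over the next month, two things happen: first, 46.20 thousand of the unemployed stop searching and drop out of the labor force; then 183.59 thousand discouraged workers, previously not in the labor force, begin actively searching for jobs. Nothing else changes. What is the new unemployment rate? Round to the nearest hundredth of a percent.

New unemployment rate ≈ 11.92%.

Initially, labor force = 2,197.16 + 160.09 = 2,357.25 thousand, so u = 160.09/2,357.25 = 6.79%.
After the first change, unemployed and labor force both fall by 46.20 → E = 2,197.16, U = 113.89, labor force = 2,311.05 thousand.
After the second change, unemployed and labor force both rise by 183.59 → E = 2,197.16, U = 297.48, labor force = 2,494.64 thousand.
New unemployment rate = 297.48 / 2,494.64 = 11.92%.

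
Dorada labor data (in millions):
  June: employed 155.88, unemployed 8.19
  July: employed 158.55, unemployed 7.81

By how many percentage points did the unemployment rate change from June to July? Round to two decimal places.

The unemployment rate changed by −0.30 percentage points.

June: labor force = 155.88 + 8.19 = 164.07; u = 8.19/164.07 = 4.99%.
July: labor force = 158.55 + 7.81 = 166.36; u = 7.81/166.36 = 4.69%.
Change = 4.69% − 4.99% = −0.30 pp.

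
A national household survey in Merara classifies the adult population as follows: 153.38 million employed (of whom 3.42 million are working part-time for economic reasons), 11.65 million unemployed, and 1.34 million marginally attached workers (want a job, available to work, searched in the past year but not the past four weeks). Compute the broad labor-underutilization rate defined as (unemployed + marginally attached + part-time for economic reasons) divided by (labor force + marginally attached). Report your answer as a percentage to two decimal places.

Labor force = 153.38 + 11.65 = 165.03 million.
Numerator = 11.65 + 1.34 + 3.42 = 16.41 million.
Denominator = 165.03 + 1.34 = 166.37 million.
Broad rate = 16.41 / 166.37 = 9.86%.

Broad underutilization rate ≈ 9.86%.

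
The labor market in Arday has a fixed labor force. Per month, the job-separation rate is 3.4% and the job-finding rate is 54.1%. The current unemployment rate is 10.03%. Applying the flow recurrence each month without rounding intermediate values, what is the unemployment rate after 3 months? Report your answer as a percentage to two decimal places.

Unemployment rate after three months ≈ 6.23%.

With a fixed labor force, u_{t+1} = u_t + s·(1−u_t) − f·u_t = u_t·(1−s−f) + s.
Here 1−s−f = 0.425 and s = 0.034.
u_1 = 0.100300 × 0.425 + 0.034 = 0.076628.
u_2 = 0.076628 × 0.425 + 0.034 = 0.066567.
u_3 = 0.066567 × 0.425 + 0.034 = 0.062291.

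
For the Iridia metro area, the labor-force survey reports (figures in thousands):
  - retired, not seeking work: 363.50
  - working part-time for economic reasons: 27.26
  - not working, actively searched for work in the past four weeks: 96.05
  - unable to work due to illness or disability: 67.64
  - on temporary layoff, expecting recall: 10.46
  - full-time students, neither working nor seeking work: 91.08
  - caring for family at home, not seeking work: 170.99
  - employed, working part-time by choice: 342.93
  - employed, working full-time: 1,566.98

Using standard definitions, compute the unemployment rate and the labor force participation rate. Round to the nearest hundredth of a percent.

Employed = 27.26 + 342.93 + 1,566.98 = 1,937.17 thousand (anyone who worked, including part-time for economic reasons, counts as employed).
Unemployed = 96.05 + 10.46 = 106.51 thousand (jobless and actively searching, or on temporary layoff).
Labor force = 1,937.17 + 106.51 = 2,043.68 thousand.
Not in labor force = 363.50 + 67.64 + 91.08 + 170.99 = 693.21 thousand (those not working and not actively searching are outside the labor force).
Civilian working-age population = 2,043.68 + 693.21 = 2,736.89 thousand.
Unemployment rate = 106.51 / 2,043.68 = 5.21%.
Labor force participation rate = 2,043.68 / 2,736.89 = 74.67%.

Unemployment rate ≈ 5.21%; labor force participation rate ≈ 74.67%.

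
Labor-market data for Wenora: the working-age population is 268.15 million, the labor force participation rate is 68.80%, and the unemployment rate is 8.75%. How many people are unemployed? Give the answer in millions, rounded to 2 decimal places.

About 16.14 million are unemployed.

Labor force = 0.6880 × 268.15 = 184.49 million.
Unemployed = 0.0875 × 184.49 ≈ 16.14 million.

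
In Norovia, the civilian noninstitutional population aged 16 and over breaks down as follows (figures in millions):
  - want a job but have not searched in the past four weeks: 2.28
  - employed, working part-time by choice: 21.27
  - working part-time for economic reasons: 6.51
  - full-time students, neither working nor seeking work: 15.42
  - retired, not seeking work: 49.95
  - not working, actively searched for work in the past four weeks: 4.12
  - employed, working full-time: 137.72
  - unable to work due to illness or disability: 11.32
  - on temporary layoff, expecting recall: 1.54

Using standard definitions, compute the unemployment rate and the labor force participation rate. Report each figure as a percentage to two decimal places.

Unemployment rate ≈ 3.31%; labor force participation rate ≈ 68.43%.

Employed = 21.27 + 6.51 + 137.72 = 165.50 million (anyone who worked, including part-time for economic reasons, counts as employed).
Unemployed = 4.12 + 1.54 = 5.66 million (jobless and actively searching, or on temporary layoff).
Labor force = 165.50 + 5.66 = 171.16 million.
Not in labor force = 2.28 + 15.42 + 49.95 + 11.32 = 78.97 million (those not working and not actively searching are outside the labor force — including those who want a job but have given up searching).
Civilian working-age population = 171.16 + 78.97 = 250.13 million.
Unemployment rate = 5.66 / 171.16 = 3.31%.
Labor force participation rate = 171.16 / 250.13 = 68.43%.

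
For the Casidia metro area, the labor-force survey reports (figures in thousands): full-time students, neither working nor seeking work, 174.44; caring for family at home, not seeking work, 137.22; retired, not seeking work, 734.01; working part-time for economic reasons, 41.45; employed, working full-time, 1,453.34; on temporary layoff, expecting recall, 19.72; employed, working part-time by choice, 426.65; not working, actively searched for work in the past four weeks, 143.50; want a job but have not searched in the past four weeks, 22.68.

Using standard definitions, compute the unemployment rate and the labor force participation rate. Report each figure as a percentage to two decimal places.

Unemployment rate ≈ 7.83%; labor force participation rate ≈ 66.12%.

Employed = 41.45 + 1,453.34 + 426.65 = 1,921.44 thousand (anyone who worked, including part-time for economic reasons, counts as employed).
Unemployed = 19.72 + 143.50 = 163.22 thousand (jobless and actively searching, or on temporary layoff).
Labor force = 1,921.44 + 163.22 = 2,084.66 thousand.
Not in labor force = 174.44 + 137.22 + 734.01 + 22.68 = 1,068.35 thousand (those not working and not actively searching are outside the labor force — including those who want a job but have given up searching).
Civilian working-age population = 2,084.66 + 1,068.35 = 3,153.01 thousand.
Unemployment rate = 163.22 / 2,084.66 = 7.83%.
Labor force participation rate = 2,084.66 / 3,153.01 = 66.12%.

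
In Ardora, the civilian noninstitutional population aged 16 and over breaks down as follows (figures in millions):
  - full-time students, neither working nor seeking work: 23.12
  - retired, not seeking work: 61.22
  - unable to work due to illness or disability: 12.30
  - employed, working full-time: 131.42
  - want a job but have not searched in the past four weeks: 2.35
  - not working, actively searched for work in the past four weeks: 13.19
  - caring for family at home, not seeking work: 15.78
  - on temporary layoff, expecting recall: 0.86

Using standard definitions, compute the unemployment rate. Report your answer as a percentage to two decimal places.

Unemployment rate ≈ 9.66%.

Employed = 131.42 million.
Unemployed = 13.19 + 0.86 = 14.05 million (jobless and actively searching, or on temporary layoff).
Labor force = 131.42 + 14.05 = 145.47 million.
Unemployment rate = 14.05 / 145.47 = 9.66%.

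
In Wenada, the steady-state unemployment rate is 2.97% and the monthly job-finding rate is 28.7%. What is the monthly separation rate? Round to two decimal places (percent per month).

Separation rate ≈ 0.88% per month.

From u* = s/(s+f): s = u·f/(1−u).
s = 0.0297 × 28.7 / (1 − 0.0297) = 0.8524 / 0.9703 ≈ 0.88% per month.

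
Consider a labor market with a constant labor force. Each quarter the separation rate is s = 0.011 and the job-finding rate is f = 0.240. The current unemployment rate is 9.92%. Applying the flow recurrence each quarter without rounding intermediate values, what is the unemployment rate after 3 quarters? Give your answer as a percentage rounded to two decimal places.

Unemployment rate after three quarters ≈ 6.71%.

With a fixed labor force, u_{t+1} = u_t + s·(1−u_t) − f·u_t = u_t·(1−s−f) + s.
Here 1−s−f = 0.749 and s = 0.011.
u_1 = 0.099200 × 0.749 + 0.011 = 0.085301.
u_2 = 0.085301 × 0.749 + 0.011 = 0.074890.
u_3 = 0.074890 × 0.749 + 0.011 = 0.067093.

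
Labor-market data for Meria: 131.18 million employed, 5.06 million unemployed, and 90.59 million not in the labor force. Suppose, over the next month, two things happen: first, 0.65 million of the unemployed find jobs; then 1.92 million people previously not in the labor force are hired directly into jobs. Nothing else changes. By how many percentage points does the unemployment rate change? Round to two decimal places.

Initially, labor force = 131.18 + 5.06 = 136.24 million, so u = 5.06/136.24 = 3.71%.
After the first change, unemployed falls and employed rises by 0.65; labor force unchanged → E = 131.83, U = 4.41, labor force = 136.24 million.
After the second change, employed and labor force both rise by 1.92; unemployed unchanged → E = 133.75, U = 4.41, labor force = 138.16 million.
New unemployment rate = 4.41 / 138.16 = 3.19%.
Change = 3.19% − 3.71% = −0.52 percentage points.

The unemployment rate changes by −0.52 percentage points.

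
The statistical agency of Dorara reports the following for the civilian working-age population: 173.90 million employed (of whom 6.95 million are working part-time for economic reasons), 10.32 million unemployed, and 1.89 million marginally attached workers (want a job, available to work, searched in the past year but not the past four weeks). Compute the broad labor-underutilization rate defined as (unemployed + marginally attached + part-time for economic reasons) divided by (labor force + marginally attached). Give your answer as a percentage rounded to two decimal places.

Broad underutilization rate ≈ 10.29%.

Labor force = 173.90 + 10.32 = 184.22 million.
Numerator = 10.32 + 1.89 + 6.95 = 19.16 million.
Denominator = 184.22 + 1.89 = 186.11 million.
Broad rate = 19.16 / 186.11 = 10.29%.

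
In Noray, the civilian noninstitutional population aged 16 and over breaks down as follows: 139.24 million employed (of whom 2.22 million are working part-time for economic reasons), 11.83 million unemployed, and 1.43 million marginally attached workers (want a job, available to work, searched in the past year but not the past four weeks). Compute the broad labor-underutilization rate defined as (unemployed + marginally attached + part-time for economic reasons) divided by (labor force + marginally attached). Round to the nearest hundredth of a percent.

Broad underutilization rate ≈ 10.15%.

Labor force = 139.24 + 11.83 = 151.07 million.
Numerator = 11.83 + 1.43 + 2.22 = 15.48 million.
Denominator = 151.07 + 1.43 = 152.50 million.
Broad rate = 15.48 / 152.50 = 10.15%.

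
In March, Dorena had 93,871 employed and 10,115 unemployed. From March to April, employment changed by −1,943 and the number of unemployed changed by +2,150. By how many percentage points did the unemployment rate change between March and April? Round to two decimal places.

March: labor force = 93,871 + 10,115 = 103,986; u = 10,115/103,986 = 9.73%.
April: labor force = 91,928 + 12,265 = 104,193; u = 12,265/104,193 = 11.77%.
Change = 11.77% − 9.73% = +2.04 pp.

The unemployment rate changed by +2.04 percentage points.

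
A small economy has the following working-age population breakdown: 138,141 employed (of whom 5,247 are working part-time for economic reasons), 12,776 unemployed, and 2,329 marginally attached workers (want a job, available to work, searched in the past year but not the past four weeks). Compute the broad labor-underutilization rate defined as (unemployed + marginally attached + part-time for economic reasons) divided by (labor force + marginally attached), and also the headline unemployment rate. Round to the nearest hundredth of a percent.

Labor force = 138,141 + 12,776 = 150,917.
Numerator = 12,776 + 2,329 + 5,247 = 20,352.
Denominator = 150,917 + 2,329 = 153,246.
Broad rate = 20,352 / 153,246 = 13.28%.
Headline unemployment rate = 12,776 / 150,917 = 8.47%.

Broad underutilization rate ≈ 13.28%; headline unemployment rate ≈ 8.47%.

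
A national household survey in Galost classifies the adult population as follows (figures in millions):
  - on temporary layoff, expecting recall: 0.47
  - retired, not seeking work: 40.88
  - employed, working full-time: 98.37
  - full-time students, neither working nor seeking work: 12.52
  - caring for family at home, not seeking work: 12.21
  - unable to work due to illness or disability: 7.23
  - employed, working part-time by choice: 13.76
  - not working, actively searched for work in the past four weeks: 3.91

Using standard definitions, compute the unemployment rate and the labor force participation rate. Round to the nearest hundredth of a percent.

Employed = 98.37 + 13.76 = 112.13 million.
Unemployed = 0.47 + 3.91 = 4.38 million (jobless and actively searching, or on temporary layoff).
Labor force = 112.13 + 4.38 = 116.51 million.
Not in labor force = 40.88 + 12.52 + 12.21 + 7.23 = 72.84 million (those not working and not actively searching are outside the labor force).
Civilian working-age population = 116.51 + 72.84 = 189.35 million.
Unemployment rate = 4.38 / 116.51 = 3.76%.
Labor force participation rate = 116.51 / 189.35 = 61.53%.

Unemployment rate ≈ 3.76%; labor force participation rate ≈ 61.53%.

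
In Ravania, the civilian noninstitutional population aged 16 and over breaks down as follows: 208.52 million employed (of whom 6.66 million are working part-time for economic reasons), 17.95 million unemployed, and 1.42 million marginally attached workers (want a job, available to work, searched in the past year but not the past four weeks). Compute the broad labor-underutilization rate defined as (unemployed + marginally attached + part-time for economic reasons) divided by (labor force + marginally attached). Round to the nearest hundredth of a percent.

Labor force = 208.52 + 17.95 = 226.47 million.
Numerator = 17.95 + 1.42 + 6.66 = 26.03 million.
Denominator = 226.47 + 1.42 = 227.89 million.
Broad rate = 26.03 / 227.89 = 11.42%.

Broad underutilization rate ≈ 11.42%.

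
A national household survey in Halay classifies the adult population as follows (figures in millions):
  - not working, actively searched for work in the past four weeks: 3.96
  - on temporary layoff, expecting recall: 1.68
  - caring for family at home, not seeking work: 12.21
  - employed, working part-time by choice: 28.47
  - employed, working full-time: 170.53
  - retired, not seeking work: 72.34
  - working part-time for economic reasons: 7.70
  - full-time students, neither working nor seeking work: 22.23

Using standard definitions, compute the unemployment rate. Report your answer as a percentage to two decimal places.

Employed = 28.47 + 170.53 + 7.70 = 206.70 million (anyone who worked, including part-time for economic reasons, counts as employed).
Unemployed = 3.96 + 1.68 = 5.64 million (jobless and actively searching, or on temporary layoff).
Labor force = 206.70 + 5.64 = 212.34 million.
Unemployment rate = 5.64 / 212.34 = 2.66%.

Unemployment rate ≈ 2.66%.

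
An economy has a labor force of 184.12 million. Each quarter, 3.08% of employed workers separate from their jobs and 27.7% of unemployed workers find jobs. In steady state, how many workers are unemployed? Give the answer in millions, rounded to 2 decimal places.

Steady-state unemployment rate u* = s/(s+f) = 3.08/(3.08+27.7) = 0.100065.
Unemployed = u* × labor force = 0.100065 × 184.12 ≈ 18.42 million.

About 18.42 million are unemployed in steady state.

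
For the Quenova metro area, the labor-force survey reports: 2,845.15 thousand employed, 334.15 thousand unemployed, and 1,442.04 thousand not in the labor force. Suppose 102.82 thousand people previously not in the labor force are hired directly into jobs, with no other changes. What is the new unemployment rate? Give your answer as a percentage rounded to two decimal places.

Initially, labor force = 2,845.15 + 334.15 = 3,179.30 thousand, so u = 334.15/3,179.30 = 10.51%.
After the change, employed and labor force both rise by 102.82; unemployed unchanged → E = 2,947.97, U = 334.15, labor force = 3,282.12 thousand.
New unemployment rate = 334.15 / 3,282.12 = 10.18%.

New unemployment rate ≈ 10.18%.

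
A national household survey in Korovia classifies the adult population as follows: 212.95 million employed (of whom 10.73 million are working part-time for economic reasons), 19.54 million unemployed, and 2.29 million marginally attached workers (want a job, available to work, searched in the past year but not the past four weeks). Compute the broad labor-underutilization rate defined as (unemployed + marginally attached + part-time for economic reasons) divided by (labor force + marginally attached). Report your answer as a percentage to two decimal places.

Labor force = 212.95 + 19.54 = 232.49 million.
Numerator = 19.54 + 2.29 + 10.73 = 32.56 million.
Denominator = 232.49 + 2.29 = 234.78 million.
Broad rate = 32.56 / 234.78 = 13.87%.

Broad underutilization rate ≈ 13.87%.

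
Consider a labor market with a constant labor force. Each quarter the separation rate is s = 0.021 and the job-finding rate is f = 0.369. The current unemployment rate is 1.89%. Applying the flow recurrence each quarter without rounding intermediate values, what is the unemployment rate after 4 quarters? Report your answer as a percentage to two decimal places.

Unemployment rate after four quarters ≈ 4.90%.

With a fixed labor force, u_{t+1} = u_t + s·(1−u_t) − f·u_t = u_t·(1−s−f) + s.
Here 1−s−f = 0.610 and s = 0.021.
u_1 = 0.018900 × 0.610 + 0.021 = 0.032529.
u_2 = 0.032529 × 0.610 + 0.021 = 0.040843.
u_3 = 0.040843 × 0.610 + 0.021 = 0.045914.
u_4 = 0.045914 × 0.610 + 0.021 = 0.049008.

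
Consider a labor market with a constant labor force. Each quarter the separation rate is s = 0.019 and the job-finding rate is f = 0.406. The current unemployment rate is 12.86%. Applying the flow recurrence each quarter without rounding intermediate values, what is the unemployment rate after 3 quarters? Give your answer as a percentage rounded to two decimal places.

With a fixed labor force, u_{t+1} = u_t + s·(1−u_t) − f·u_t = u_t·(1−s−f) + s.
Here 1−s−f = 0.575 and s = 0.019.
u_1 = 0.128600 × 0.575 + 0.019 = 0.092945.
u_2 = 0.092945 × 0.575 + 0.019 = 0.072443.
u_3 = 0.072443 × 0.575 + 0.019 = 0.060655.

Unemployment rate after three quarters ≈ 6.07%.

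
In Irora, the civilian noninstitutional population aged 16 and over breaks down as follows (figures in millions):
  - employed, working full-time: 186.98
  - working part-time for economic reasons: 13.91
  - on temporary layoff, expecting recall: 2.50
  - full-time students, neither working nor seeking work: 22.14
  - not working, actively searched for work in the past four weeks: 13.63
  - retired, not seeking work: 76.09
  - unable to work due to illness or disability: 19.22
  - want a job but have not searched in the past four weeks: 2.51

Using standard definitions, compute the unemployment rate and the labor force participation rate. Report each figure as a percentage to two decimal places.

Unemployment rate ≈ 7.43%; labor force participation rate ≈ 64.40%.

Employed = 186.98 + 13.91 = 200.89 million (anyone who worked, including part-time for economic reasons, counts as employed).
Unemployed = 2.50 + 13.63 = 16.13 million (jobless and actively searching, or on temporary layoff).
Labor force = 200.89 + 16.13 = 217.02 million.
Not in labor force = 22.14 + 76.09 + 19.22 + 2.51 = 119.96 million (those not working and not actively searching are outside the labor force — including those who want a job but have given up searching).
Civilian working-age population = 217.02 + 119.96 = 336.98 million.
Unemployment rate = 16.13 / 217.02 = 7.43%.
Labor force participation rate = 217.02 / 336.98 = 64.40%.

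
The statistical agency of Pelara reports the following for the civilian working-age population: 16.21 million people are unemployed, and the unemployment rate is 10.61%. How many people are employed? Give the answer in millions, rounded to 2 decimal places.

Labor force = U / u = 16.21 / 0.1061 ≈ 152.78 million.
Employed = labor force − unemployed = 152.78 − 16.21 = 136.57 million.

About 136.57 million are employed.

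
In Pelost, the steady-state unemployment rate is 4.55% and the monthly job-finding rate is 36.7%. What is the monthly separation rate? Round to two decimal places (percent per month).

Separation rate ≈ 1.75% per month.

From u* = s/(s+f): s = u·f/(1−u).
s = 0.0455 × 36.7 / (1 − 0.0455) = 1.6699 / 0.9545 ≈ 1.75% per month.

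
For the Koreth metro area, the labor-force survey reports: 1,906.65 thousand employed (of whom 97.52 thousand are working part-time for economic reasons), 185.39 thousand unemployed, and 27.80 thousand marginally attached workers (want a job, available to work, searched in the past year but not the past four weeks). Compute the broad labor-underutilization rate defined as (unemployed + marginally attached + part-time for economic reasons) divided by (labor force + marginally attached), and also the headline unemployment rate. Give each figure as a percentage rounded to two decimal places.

Broad underutilization rate ≈ 14.66%; headline unemployment rate ≈ 8.86%.

Labor force = 1,906.65 + 185.39 = 2,092.04 thousand.
Numerator = 185.39 + 27.80 + 97.52 = 310.71 thousand.
Denominator = 2,092.04 + 27.80 = 2,119.84 thousand.
Broad rate = 310.71 / 2,119.84 = 14.66%.
Headline unemployment rate = 185.39 / 2,092.04 = 8.86%.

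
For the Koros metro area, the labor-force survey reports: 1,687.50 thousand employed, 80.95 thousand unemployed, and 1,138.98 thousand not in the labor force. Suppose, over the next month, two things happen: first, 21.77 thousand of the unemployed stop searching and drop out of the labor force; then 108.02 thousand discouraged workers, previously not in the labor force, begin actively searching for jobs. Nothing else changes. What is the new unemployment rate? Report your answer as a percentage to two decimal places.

New unemployment rate ≈ 9.01%.

Initially, labor force = 1,687.50 + 80.95 = 1,768.45 thousand, so u = 80.95/1,768.45 = 4.58%.
After the first change, unemployed and labor force both fall by 21.77 → E = 1,687.50, U = 59.18, labor force = 1,746.68 thousand.
After the second change, unemployed and labor force both rise by 108.02 → E = 1,687.50, U = 167.20, labor force = 1,854.70 thousand.
New unemployment rate = 167.20 / 1,854.70 = 9.01%.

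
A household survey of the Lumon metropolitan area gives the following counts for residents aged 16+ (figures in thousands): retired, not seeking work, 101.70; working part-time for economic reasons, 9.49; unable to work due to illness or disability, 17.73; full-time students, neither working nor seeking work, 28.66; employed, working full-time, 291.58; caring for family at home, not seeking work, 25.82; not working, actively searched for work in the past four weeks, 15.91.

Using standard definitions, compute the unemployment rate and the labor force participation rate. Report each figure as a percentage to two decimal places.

Employed = 9.49 + 291.58 = 301.07 thousand (anyone who worked, including part-time for economic reasons, counts as employed).
Unemployed = 15.91 thousand.
Labor force = 301.07 + 15.91 = 316.98 thousand.
Not in labor force = 101.70 + 17.73 + 28.66 + 25.82 = 173.91 thousand (those not working and not actively searching are outside the labor force).
Civilian working-age population = 316.98 + 173.91 = 490.89 thousand.
Unemployment rate = 15.91 / 316.98 = 5.02%.
Labor force participation rate = 316.98 / 490.89 = 64.57%.

Unemployment rate ≈ 5.02%; labor force participation rate ≈ 64.57%.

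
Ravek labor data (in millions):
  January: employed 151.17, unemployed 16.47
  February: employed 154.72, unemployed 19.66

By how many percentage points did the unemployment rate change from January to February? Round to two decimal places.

January: labor force = 151.17 + 16.47 = 167.64; u = 16.47/167.64 = 9.82%.
February: labor force = 154.72 + 19.66 = 174.38; u = 19.66/174.38 = 11.27%.
Change = 11.27% − 9.82% = +1.45 pp.

The unemployment rate changed by +1.45 percentage points.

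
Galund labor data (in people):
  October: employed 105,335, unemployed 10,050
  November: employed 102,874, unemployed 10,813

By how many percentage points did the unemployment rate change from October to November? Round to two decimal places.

The unemployment rate changed by +0.80 percentage points.

October: labor force = 105,335 + 10,050 = 115,385; u = 10,050/115,385 = 8.71%.
November: labor force = 102,874 + 10,813 = 113,687; u = 10,813/113,687 = 9.51%.
Change = 9.51% − 8.71% = +0.80 pp.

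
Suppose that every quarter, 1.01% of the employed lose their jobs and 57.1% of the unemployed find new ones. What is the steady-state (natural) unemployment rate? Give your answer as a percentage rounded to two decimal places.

At steady state the flows balance: s·E = f·U, so U/(E+U) = s/(s+f).
u* = 1.01 / (1.01 + 57.1) = 1.01 / 58.11 = 1.74%.

Steady-state unemployment rate ≈ 1.74%.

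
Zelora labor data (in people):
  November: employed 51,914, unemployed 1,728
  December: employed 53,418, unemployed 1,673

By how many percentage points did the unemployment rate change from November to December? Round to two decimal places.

The unemployment rate changed by −0.18 percentage points.

November: labor force = 51,914 + 1,728 = 53,642; u = 1,728/53,642 = 3.22%.
December: labor force = 53,418 + 1,673 = 55,091; u = 1,673/55,091 = 3.04%.
Change = 3.04% − 3.22% = −0.18 pp.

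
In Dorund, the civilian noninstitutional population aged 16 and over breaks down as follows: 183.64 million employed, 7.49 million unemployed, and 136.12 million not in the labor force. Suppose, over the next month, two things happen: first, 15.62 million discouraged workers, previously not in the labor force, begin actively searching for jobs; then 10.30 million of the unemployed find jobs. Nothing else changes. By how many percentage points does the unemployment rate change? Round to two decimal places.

The unemployment rate changes by +2.28 percentage points.

Initially, labor force = 183.64 + 7.49 = 191.13 million, so u = 7.49/191.13 = 3.92%.
After the first change, unemployed and labor force both rise by 15.62 → E = 183.64, U = 23.11, labor force = 206.75 million.
After the second change, unemployed falls and employed rises by 10.30; labor force unchanged → E = 193.94, U = 12.81, labor force = 206.75 million.
New unemployment rate = 12.81 / 206.75 = 6.20%.
Change = 6.20% − 3.92% = +2.28 percentage points.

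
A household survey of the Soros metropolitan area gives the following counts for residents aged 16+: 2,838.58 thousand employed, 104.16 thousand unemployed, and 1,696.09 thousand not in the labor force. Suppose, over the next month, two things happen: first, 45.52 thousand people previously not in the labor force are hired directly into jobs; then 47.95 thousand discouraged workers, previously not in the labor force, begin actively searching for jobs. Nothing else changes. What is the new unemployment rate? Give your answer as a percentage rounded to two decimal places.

Initially, labor force = 2,838.58 + 104.16 = 2,942.74 thousand, so u = 104.16/2,942.74 = 3.54%.
After the first change, employed and labor force both rise by 45.52; unemployed unchanged → E = 2,884.10, U = 104.16, labor force = 2,988.26 thousand.
After the second change, unemployed and labor force both rise by 47.95 → E = 2,884.10, U = 152.11, labor force = 3,036.21 thousand.
New unemployment rate = 152.11 / 3,036.21 = 5.01%.

New unemployment rate ≈ 5.01%.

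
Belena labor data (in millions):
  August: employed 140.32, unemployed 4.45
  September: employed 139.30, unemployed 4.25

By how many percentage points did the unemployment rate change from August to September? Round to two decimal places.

The unemployment rate changed by −0.11 percentage points.

August: labor force = 140.32 + 4.45 = 144.77; u = 4.45/144.77 = 3.07%.
September: labor force = 139.30 + 4.25 = 143.55; u = 4.25/143.55 = 2.96%.
Change = 2.96% − 3.07% = −0.11 pp.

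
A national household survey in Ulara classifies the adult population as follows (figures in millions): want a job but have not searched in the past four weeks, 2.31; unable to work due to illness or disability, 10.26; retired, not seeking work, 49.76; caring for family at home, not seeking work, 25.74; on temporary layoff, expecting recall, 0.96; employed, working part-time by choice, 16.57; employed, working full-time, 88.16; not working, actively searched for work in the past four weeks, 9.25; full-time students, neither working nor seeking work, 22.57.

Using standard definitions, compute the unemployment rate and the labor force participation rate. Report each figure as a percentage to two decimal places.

Unemployment rate ≈ 8.88%; labor force participation rate ≈ 50.95%.

Employed = 16.57 + 88.16 = 104.73 million.
Unemployed = 0.96 + 9.25 = 10.21 million (jobless and actively searching, or on temporary layoff).
Labor force = 104.73 + 10.21 = 114.94 million.
Not in labor force = 2.31 + 10.26 + 49.76 + 25.74 + 22.57 = 110.64 million (those not working and not actively searching are outside the labor force — including those who want a job but have given up searching).
Civilian working-age population = 114.94 + 110.64 = 225.58 million.
Unemployment rate = 10.21 / 114.94 = 8.88%.
Labor force participation rate = 114.94 / 225.58 = 50.95%.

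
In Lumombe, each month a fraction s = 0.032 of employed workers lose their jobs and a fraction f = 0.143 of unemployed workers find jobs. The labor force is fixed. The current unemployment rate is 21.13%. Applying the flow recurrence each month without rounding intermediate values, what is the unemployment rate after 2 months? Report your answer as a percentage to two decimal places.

Unemployment rate after two months ≈ 20.22%.

With a fixed labor force, u_{t+1} = u_t + s·(1−u_t) − f·u_t = u_t·(1−s−f) + s.
Here 1−s−f = 0.825 and s = 0.032.
u_1 = 0.211300 × 0.825 + 0.032 = 0.206322.
u_2 = 0.206322 × 0.825 + 0.032 = 0.202216.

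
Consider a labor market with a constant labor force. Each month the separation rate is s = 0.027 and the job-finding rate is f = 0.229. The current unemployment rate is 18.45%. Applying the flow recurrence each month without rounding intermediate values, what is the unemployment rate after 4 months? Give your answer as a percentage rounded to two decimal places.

With a fixed labor force, u_{t+1} = u_t + s·(1−u_t) − f·u_t = u_t·(1−s−f) + s.
Here 1−s−f = 0.744 and s = 0.027.
u_1 = 0.184500 × 0.744 + 0.027 = 0.164268.
u_2 = 0.164268 × 0.744 + 0.027 = 0.149215.
u_3 = 0.149215 × 0.744 + 0.027 = 0.138016.
u_4 = 0.138016 × 0.744 + 0.027 = 0.129684.

Unemployment rate after four months ≈ 12.97%.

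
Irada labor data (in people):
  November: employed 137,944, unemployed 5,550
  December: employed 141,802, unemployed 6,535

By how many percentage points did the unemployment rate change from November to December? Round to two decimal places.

The unemployment rate changed by +0.54 percentage points.

November: labor force = 137,944 + 5,550 = 143,494; u = 5,550/143,494 = 3.87%.
December: labor force = 141,802 + 6,535 = 148,337; u = 6,535/148,337 = 4.41%.
Change = 4.41% − 3.87% = +0.54 pp.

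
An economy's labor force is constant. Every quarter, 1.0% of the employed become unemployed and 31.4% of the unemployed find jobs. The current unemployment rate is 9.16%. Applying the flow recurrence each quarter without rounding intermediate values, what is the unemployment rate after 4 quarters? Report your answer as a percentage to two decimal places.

With a fixed labor force, u_{t+1} = u_t + s·(1−u_t) − f·u_t = u_t·(1−s−f) + s.
Here 1−s−f = 0.676 and s = 0.010.
u_1 = 0.091600 × 0.676 + 0.010 = 0.071922.
u_2 = 0.071922 × 0.676 + 0.010 = 0.058619.
u_3 = 0.058619 × 0.676 + 0.010 = 0.049626.
u_4 = 0.049626 × 0.676 + 0.010 = 0.043547.

Unemployment rate after four quarters ≈ 4.35%.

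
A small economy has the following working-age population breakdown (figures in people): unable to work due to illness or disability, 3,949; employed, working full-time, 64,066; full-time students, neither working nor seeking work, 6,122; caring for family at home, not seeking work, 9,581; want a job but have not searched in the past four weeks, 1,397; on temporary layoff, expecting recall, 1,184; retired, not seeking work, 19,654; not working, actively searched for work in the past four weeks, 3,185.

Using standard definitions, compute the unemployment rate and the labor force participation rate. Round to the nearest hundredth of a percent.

Unemployment rate ≈ 6.38%; labor force participation rate ≈ 62.71%.

Employed = 64,066.
Unemployed = 1,184 + 3,185 = 4,369 (jobless and actively searching, or on temporary layoff).
Labor force = 64,066 + 4,369 = 68,435.
Not in labor force = 3,949 + 6,122 + 9,581 + 1,397 + 19,654 = 40,703 (those not working and not actively searching are outside the labor force — including those who want a job but have given up searching).
Civilian working-age population = 68,435 + 40,703 = 109,138.
Unemployment rate = 4,369 / 68,435 = 6.38%.
Labor force participation rate = 68,435 / 109,138 = 62.71%.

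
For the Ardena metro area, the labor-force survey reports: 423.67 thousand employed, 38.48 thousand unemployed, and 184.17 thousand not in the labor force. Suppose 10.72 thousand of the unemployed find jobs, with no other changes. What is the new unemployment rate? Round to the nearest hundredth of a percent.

Initially, labor force = 423.67 + 38.48 = 462.15 thousand, so u = 38.48/462.15 = 8.33%.
After the change, unemployed falls and employed rises by 10.72; labor force unchanged → E = 434.39, U = 27.76, labor force = 462.15 thousand.
New unemployment rate = 27.76 / 462.15 = 6.01%.

New unemployment rate ≈ 6.01%.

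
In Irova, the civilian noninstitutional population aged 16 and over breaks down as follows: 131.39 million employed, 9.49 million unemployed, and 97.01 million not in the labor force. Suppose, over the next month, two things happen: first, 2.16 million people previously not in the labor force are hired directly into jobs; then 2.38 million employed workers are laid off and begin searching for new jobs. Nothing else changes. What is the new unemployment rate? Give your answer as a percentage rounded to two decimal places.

Initially, labor force = 131.39 + 9.49 = 140.88 million, so u = 9.49/140.88 = 6.74%.
After the first change, employed and labor force both rise by 2.16; unemployed unchanged → E = 133.55, U = 9.49, labor force = 143.04 million.
After the second change, employed falls and unemployed rises by 2.38; labor force unchanged → E = 131.17, U = 11.87, labor force = 143.04 million.
New unemployment rate = 11.87 / 143.04 = 8.30%.

New unemployment rate ≈ 8.30%.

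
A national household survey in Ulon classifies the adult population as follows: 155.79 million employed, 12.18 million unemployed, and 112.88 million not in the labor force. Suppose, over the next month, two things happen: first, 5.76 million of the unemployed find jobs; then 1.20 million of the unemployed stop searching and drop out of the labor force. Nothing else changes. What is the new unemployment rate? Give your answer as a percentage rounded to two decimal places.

New unemployment rate ≈ 3.13%.

Initially, labor force = 155.79 + 12.18 = 167.97 million, so u = 12.18/167.97 = 7.25%.
After the first change, unemployed falls and employed rises by 5.76; labor force unchanged → E = 161.55, U = 6.42, labor force = 167.97 million.
After the second change, unemployed and labor force both fall by 1.20 → E = 161.55, U = 5.22, labor force = 166.77 million.
New unemployment rate = 5.22 / 166.77 = 3.13%.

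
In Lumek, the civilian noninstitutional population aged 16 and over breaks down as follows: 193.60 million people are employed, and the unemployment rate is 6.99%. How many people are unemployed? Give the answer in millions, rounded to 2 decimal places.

About 14.55 million are unemployed.

Let U be the number unemployed. The labor force is E + U, and U/(E+U) = 0.0699.
So U = 0.0699 × 193.60 / (1 − 0.0699) = 13.5326 / 0.9301 ≈ 14.55 million.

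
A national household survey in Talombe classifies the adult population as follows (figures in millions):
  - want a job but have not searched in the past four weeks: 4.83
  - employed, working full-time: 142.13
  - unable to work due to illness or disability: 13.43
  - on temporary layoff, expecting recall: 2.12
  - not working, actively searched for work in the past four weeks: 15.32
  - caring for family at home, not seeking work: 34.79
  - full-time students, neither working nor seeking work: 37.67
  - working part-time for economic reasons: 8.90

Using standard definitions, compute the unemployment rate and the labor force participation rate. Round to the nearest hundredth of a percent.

Unemployment rate ≈ 10.35%; labor force participation rate ≈ 65.00%.

Employed = 142.13 + 8.90 = 151.03 million (anyone who worked, including part-time for economic reasons, counts as employed).
Unemployed = 2.12 + 15.32 = 17.44 million (jobless and actively searching, or on temporary layoff).
Labor force = 151.03 + 17.44 = 168.47 million.
Not in labor force = 4.83 + 13.43 + 34.79 + 37.67 = 90.72 million (those not working and not actively searching are outside the labor force — including those who want a job but have given up searching).
Civilian working-age population = 168.47 + 90.72 = 259.19 million.
Unemployment rate = 17.44 / 168.47 = 10.35%.
Labor force participation rate = 168.47 / 259.19 = 65.00%.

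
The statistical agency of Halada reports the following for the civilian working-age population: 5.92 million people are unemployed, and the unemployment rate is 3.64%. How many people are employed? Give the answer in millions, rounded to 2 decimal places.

About 156.72 million are employed.

Labor force = U / u = 5.92 / 0.0364 ≈ 162.64 million.
Employed = labor force − unemployed = 162.64 − 5.92 = 156.72 million.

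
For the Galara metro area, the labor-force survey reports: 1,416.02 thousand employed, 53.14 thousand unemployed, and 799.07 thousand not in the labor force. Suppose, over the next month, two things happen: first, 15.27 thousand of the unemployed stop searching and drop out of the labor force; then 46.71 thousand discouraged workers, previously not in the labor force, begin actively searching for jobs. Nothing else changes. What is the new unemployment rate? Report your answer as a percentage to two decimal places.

New unemployment rate ≈ 5.64%.

Initially, labor force = 1,416.02 + 53.14 = 1,469.16 thousand, so u = 53.14/1,469.16 = 3.62%.
After the first change, unemployed and labor force both fall by 15.27 → E = 1,416.02, U = 37.87, labor force = 1,453.89 thousand.
After the second change, unemployed and labor force both rise by 46.71 → E = 1,416.02, U = 84.58, labor force = 1,500.60 thousand.
New unemployment rate = 84.58 / 1,500.60 = 5.64%.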